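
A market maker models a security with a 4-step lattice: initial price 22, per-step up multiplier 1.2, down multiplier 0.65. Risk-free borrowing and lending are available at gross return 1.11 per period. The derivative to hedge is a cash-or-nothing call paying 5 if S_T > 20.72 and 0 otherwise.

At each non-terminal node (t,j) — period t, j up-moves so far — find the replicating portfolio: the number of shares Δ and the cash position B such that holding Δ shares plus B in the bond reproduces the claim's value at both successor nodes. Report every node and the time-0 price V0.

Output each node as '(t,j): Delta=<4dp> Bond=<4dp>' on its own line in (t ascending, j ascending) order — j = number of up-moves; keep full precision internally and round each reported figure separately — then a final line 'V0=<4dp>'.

Under the risk-neutral measure, an up-move has probability p* = (R−d)/(u−d) = 0.8364 and values discount at R = 1.11.
Terminal payoffs: V(4,0)=0.0000, V(4,1)=0.0000, V(4,2)=0.0000, V(4,3)=5.0000, V(4,4)=5.0000
  t=3,j=0: stock 6.0418 → up 7.2501 (V=0.0000), down 3.9271 (V=0.0000). Price 0.0000; hedge Δ=0.0000, bond B=0.0000.
  t=3,j=1: stock 11.1540 → up 13.3848 (V=0.0000), down 7.2501 (V=0.0000). Price 0.0000; hedge Δ=0.0000, bond B=0.0000.
  t=3,j=2: stock 20.5920 → up 24.7104 (V=5.0000), down 13.3848 (V=0.0000). Price 3.7674; hedge Δ=0.4415, bond B=-5.3235.
  t=3,j=3: stock 38.0160 → up 45.6192 (V=5.0000), down 24.7104 (V=5.0000). Price 4.5045; hedge Δ=0.0000, bond B=4.5045.
  t=2,j=0: stock 9.2950 → up 11.1540 (V=0.0000), down 6.0418 (V=0.0000). Price 0.0000; hedge Δ=0.0000, bond B=0.0000.
  t=2,j=1: stock 17.1600 → up 20.5920 (V=3.7674), down 11.1540 (V=0.0000). Price 2.8387; hedge Δ=0.3992, bond B=-4.0112.
  t=2,j=2: stock 31.6800 → up 38.0160 (V=4.5045), down 20.5920 (V=3.7674). Price 3.9494; hedge Δ=0.0423, bond B=2.6093.
  t=1,j=0: stock 14.3000 → up 17.1600 (V=2.8387), down 9.2950 (V=0.0000). Price 2.1389; hedge Δ=0.3609, bond B=-3.0223.
  t=1,j=1: stock 26.4000 → up 31.6800 (V=3.9494), down 17.1600 (V=2.8387). Price 3.3943; hedge Δ=0.0765, bond B=1.3747.
  t=0,j=0: stock 22.0000 → up 26.4000 (V=3.3943), down 14.3000 (V=2.1389). Price 2.8729; hedge Δ=0.1038, bond B=0.5903.
The time-0 hedge costs 2.8729, which is the no-arbitrage price.

(0,0): Delta=0.1038 Bond=0.5903
(1,0): Delta=0.3609 Bond=-3.0223
(1,1): Delta=0.0765 Bond=1.3747
(2,0): Delta=0.0000 Bond=0.0000
(2,1): Delta=0.3992 Bond=-4.0112
(2,2): Delta=0.0423 Bond=2.6093
(3,0): Delta=0.0000 Bond=0.0000
(3,1): Delta=0.0000 Bond=0.0000
(3,2): Delta=0.4415 Bond=-5.3235
(3,3): Delta=0.0000 Bond=4.5045
V0=2.8729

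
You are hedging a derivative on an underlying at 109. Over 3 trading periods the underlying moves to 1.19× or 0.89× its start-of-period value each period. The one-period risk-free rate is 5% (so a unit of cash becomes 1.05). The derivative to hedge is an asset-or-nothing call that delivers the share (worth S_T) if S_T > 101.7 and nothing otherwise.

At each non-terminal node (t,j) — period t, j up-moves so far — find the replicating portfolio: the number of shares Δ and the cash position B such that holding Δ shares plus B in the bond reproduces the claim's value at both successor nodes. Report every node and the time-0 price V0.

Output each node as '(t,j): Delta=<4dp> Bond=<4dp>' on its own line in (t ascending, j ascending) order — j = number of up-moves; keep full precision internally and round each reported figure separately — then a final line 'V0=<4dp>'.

The replicating-portfolio and risk-neutral prices coincide; use p* = (1.05−0.89)/(1.19−0.89) = 0.5333 for the latter.
Terminal values V(3,·): V(3,0)=0.0000, V(3,1)=102.7433, V(3,2)=137.3759, V(3,3)=183.6823
(2,0): S=86.3389. Δ = (V_up−V_dn)/(S_up−S_dn) = (102.7433−0.0000)/(102.7433−76.8416) = 3.9667. V = [p*·102.7433 + (1−p*)·0.0000]/1.05 = 52.1871. B = V − Δ·S = -290.2906.
(2,1): S=115.4419. Δ = (V_up−V_dn)/(S_up−S_dn) = (137.3759−102.7433)/(137.3759−102.7433) = 1.0000. V = [p*·137.3759 + (1−p*)·102.7433]/1.05 = 115.4419. B = V − Δ·S = 0.0000.
(2,2): S=154.3549. Δ = (V_up−V_dn)/(S_up−S_dn) = (183.6823−137.3759)/(183.6823−137.3759) = 1.0000. V = [p*·183.6823 + (1−p*)·137.3759]/1.05 = 154.3549. B = V − Δ·S = 0.0000.
(1,0): S=97.0100. Δ = (V_up−V_dn)/(S_up−S_dn) = (115.4419−52.1871)/(115.4419−86.3389) = 2.1735. V = [p*·115.4419 + (1−p*)·52.1871]/1.05 = 81.8314. B = V − Δ·S = -129.0180.
(1,1): S=129.7100. Δ = (V_up−V_dn)/(S_up−S_dn) = (154.3549−115.4419)/(154.3549−115.4419) = 1.0000. V = [p*·154.3549 + (1−p*)·115.4419]/1.05 = 129.7100. B = V − Δ·S = 0.0000.
(0,0): S=109.0000. Δ = (V_up−V_dn)/(S_up−S_dn) = (129.7100−81.8314)/(129.7100−97.0100) = 1.4642. V = [p*·129.7100 + (1−p*)·81.8314]/1.05 = 102.2540. B = V − Δ·S = -57.3413.
Root portfolio cost Δ·109+B reproduces V0=102.2540.

(0,0): Delta=1.4642 Bond=-57.3413
(1,0): Delta=2.1735 Bond=-129.0180
(1,1): Delta=1.0000 Bond=0.0000
(2,0): Delta=3.9667 Bond=-290.2906
(2,1): Delta=1.0000 Bond=0.0000
(2,2): Delta=1.0000 Bond=0.0000
V0=102.2540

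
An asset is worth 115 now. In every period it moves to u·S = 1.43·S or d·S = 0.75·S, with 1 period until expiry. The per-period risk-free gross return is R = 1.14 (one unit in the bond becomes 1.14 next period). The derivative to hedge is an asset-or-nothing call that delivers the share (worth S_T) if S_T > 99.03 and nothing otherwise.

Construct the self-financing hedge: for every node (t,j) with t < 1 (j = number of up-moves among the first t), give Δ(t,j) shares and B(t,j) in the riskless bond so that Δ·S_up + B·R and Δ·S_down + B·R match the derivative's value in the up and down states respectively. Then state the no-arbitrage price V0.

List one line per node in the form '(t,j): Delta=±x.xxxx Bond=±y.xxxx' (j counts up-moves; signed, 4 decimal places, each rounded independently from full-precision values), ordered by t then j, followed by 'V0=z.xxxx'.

Since d<R<u, set p* = (R−d)/(u−d) = 0.5735; price each node as the discounted p*-expectation of its children.
At expiry t=1: V(1,0)=0.0000, V(1,1)=164.4500
  t=0,j=0: stock 115.0000 → up 164.4500 (V=164.4500), down 86.2500 (V=0.0000). Price 82.7341; hedge Δ=2.1029, bond B=-159.1041.
Root portfolio cost Δ·115+B reproduces V0=82.7341.

(0,0): Delta=2.1029 Bond=-159.1041
V0=82.7341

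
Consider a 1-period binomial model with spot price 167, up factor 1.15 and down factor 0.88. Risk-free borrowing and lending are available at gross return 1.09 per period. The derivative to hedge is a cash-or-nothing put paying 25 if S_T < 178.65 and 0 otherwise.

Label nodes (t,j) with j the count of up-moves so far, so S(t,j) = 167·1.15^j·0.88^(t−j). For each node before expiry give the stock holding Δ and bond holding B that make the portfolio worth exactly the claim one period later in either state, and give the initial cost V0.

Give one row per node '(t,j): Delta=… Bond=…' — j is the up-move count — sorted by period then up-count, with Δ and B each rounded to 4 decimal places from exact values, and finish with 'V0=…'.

No-arbitrage ⇒ martingale measure with p* = (R−d)/(u−d) = 0.7778.
Terminal payoffs: V(1,0)=25.0000, V(1,1)=0.0000
  t=0,j=0: stock 167.0000 → up 192.0500 (V=0.0000), down 146.9600 (V=25.0000). Price 5.0968; hedge Δ=-0.5544, bond B=97.6894.
Self-financing check: at every node Δ·S+B equals the discounted successor values.

(0,0): Delta=-0.5544 Bond=97.6894
V0=5.0968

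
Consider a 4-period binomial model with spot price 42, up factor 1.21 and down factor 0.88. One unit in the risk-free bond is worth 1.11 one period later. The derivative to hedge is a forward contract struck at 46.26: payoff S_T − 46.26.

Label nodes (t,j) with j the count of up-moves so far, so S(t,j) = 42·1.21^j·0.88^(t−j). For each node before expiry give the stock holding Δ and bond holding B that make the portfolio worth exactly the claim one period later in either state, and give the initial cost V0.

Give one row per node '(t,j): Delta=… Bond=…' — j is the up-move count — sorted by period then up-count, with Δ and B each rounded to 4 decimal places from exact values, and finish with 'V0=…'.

(0,0): Delta=1.0000 Bond=-30.4729
(1,0): Delta=1.0000 Bond=-33.8249
(1,1): Delta=1.0000 Bond=-33.8249
(2,0): Delta=1.0000 Bond=-37.5457
(2,1): Delta=1.0000 Bond=-37.5457
(2,2): Delta=1.0000 Bond=-37.5457
(3,0): Delta=1.0000 Bond=-41.6757
(3,1): Delta=1.0000 Bond=-41.6757
(3,2): Delta=1.0000 Bond=-41.6757
(3,3): Delta=1.0000 Bond=-41.6757
V0=11.5271

Under the risk-neutral measure, an up-move has probability p* = (R−d)/(u−d) = 0.6970 and values discount at R = 1.11.
Payoff layer (t=4): V(4,0)=-21.0728, V(4,1)=-11.6276, V(4,2)=1.3596, V(4,3)=19.2169, V(4,4)=43.7707
(3,0): S=28.6218. Δ = (V_up−V_dn)/(S_up−S_dn) = (-11.6276−-21.0728)/(34.6324−25.1872) = 1.0000. V = [p*·-11.6276 + (1−p*)·-21.0728]/1.11 = -13.0539. B = V − Δ·S = -41.6757.
(3,1): S=39.3550. Δ = (V_up−V_dn)/(S_up−S_dn) = (1.3596−-11.6276)/(47.6196−34.6324) = 1.0000. V = [p*·1.3596 + (1−p*)·-11.6276]/1.11 = -2.3207. B = V − Δ·S = -41.6757.
(3,2): S=54.1131. Δ = (V_up−V_dn)/(S_up−S_dn) = (19.2169−1.3596)/(65.4769−47.6196) = 1.0000. V = [p*·19.2169 + (1−p*)·1.3596]/1.11 = 12.4375. B = V − Δ·S = -41.6757.
(3,3): S=74.4056. Δ = (V_up−V_dn)/(S_up−S_dn) = (43.7707−19.2169)/(90.0307−65.4769) = 1.0000. V = [p*·43.7707 + (1−p*)·19.2169]/1.11 = 32.7299. B = V − Δ·S = -41.6757.
(2,0): S=32.5248. Δ = (V_up−V_dn)/(S_up−S_dn) = (-2.3207−-13.0539)/(39.3550−28.6218) = 1.0000. V = [p*·-2.3207 + (1−p*)·-13.0539]/1.11 = -5.0209. B = V − Δ·S = -37.5457.
(2,1): S=44.7216. Δ = (V_up−V_dn)/(S_up−S_dn) = (12.4375−-2.3207)/(54.1131−39.3550) = 1.0000. V = [p*·12.4375 + (1−p*)·-2.3207]/1.11 = 7.1759. B = V − Δ·S = -37.5457.
(2,2): S=61.4922. Δ = (V_up−V_dn)/(S_up−S_dn) = (32.7299−12.4375)/(74.4056−54.1131) = 1.0000. V = [p*·32.7299 + (1−p*)·12.4375]/1.11 = 23.9465. B = V − Δ·S = -37.5457.
(1,0): S=36.9600. Δ = (V_up−V_dn)/(S_up−S_dn) = (7.1759−-5.0209)/(44.7216−32.5248) = 1.0000. V = [p*·7.1759 + (1−p*)·-5.0209]/1.11 = 3.1351. B = V − Δ·S = -33.8249.
(1,1): S=50.8200. Δ = (V_up−V_dn)/(S_up−S_dn) = (23.9465−7.1759)/(61.4922−44.7216) = 1.0000. V = [p*·23.9465 + (1−p*)·7.1759]/1.11 = 16.9951. B = V − Δ·S = -33.8249.
(0,0): S=42.0000. Δ = (V_up−V_dn)/(S_up−S_dn) = (16.9951−3.1351)/(50.8200−36.9600) = 1.0000. V = [p*·16.9951 + (1−p*)·3.1351]/1.11 = 11.5271. B = V − Δ·S = -30.4729.
The time-0 hedge costs 11.5271, which is the no-arbitrage price.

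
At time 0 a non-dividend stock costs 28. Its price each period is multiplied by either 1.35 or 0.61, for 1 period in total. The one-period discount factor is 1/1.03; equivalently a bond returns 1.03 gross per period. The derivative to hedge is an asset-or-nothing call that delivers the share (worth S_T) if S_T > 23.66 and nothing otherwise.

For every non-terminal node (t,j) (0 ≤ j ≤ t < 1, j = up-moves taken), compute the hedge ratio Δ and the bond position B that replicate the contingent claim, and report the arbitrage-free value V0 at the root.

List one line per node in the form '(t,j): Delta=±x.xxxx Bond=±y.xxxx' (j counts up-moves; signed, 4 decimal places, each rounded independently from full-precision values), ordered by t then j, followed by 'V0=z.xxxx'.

(0,0): Delta=1.8243 Bond=-30.2519
V0=20.8292

Under the risk-neutral measure, an up-move has probability p* = (R−d)/(u−d) = 0.5676 and values discount at R = 1.03.
Terminal payoffs: V(1,0)=0.0000, V(1,1)=37.8000
Node (0,0) S=28.0000: V=(p*·37.8000+(1−p*)·0.0000)/1.03=20.8292; Δ=(37.8000−0.0000)/(37.8000−17.0800)=1.8243; B=V−Δ·S=-30.2519
The time-0 hedge costs 20.8292, which is the no-arbitrage price.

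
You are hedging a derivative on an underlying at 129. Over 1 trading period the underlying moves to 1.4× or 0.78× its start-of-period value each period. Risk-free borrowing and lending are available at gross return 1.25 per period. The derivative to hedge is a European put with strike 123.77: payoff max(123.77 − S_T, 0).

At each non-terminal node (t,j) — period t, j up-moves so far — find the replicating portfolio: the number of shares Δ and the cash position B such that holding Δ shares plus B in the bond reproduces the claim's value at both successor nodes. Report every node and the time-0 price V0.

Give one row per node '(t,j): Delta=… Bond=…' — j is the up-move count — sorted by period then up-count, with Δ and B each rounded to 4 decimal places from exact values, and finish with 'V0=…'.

(0,0): Delta=-0.2894 Bond=41.8194
V0=4.4806

The replicating-portfolio and risk-neutral prices coincide; use p* = (1.25−0.78)/(1.4−0.78) = 0.7581 for the latter.
Terminal payoffs: V(1,0)=23.1500, V(1,1)=0.0000
  t=0,j=0: stock 129.0000 → up 180.6000 (V=0.0000), down 100.6200 (V=23.1500). Price 4.4806; hedge Δ=-0.2894, bond B=41.8194.
Self-financing check: at every node Δ·S+B equals the discounted successor values.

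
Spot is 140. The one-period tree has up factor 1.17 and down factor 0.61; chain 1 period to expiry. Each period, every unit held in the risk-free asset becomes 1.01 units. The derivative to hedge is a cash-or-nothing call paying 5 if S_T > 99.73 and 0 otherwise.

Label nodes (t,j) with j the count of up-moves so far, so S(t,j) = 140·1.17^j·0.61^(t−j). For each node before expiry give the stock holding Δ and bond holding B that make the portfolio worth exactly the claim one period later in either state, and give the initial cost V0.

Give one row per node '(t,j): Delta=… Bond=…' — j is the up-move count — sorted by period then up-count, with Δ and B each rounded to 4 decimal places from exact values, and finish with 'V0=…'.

(0,0): Delta=0.0638 Bond=-5.3925
V0=3.5361

Under the risk-neutral measure, an up-move has probability p* = (R−d)/(u−d) = 0.7143 and values discount at R = 1.01.
Terminal values V(1,·): V(1,0)=0.0000, V(1,1)=5.0000
(0,0): S=140.0000. Δ = (V_up−V_dn)/(S_up−S_dn) = (5.0000−0.0000)/(163.8000−85.4000) = 0.0638. V = [p*·5.0000 + (1−p*)·0.0000]/1.01 = 3.5361. B = V − Δ·S = -5.3925.
Self-financing check: at every node Δ·S+B equals the discounted successor values.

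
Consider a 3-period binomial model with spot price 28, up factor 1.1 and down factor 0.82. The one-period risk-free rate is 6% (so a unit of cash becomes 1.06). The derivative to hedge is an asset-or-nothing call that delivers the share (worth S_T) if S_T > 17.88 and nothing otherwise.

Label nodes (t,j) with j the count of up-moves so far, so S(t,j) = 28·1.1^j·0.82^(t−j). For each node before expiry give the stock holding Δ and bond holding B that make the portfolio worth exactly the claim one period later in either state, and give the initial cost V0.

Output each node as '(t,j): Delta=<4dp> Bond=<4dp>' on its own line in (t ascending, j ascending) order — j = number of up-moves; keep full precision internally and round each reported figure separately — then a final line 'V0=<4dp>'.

Since d<R<u, set p* = (R−d)/(u−d) = 0.8571; price each node as the discounted p*-expectation of its children.
Terminal payoffs: V(3,0)=0.0000, V(3,1)=20.7099, V(3,2)=27.7816, V(3,3)=37.2680
Node (2,0) S=18.8272: V=(p*·20.7099+(1−p*)·0.0000)/1.06=16.7466; Δ=(20.7099−0.0000)/(20.7099−15.4383)=3.9286; B=V−Δ·S=-57.2174
Node (2,1) S=25.2560: V=(p*·27.7816+(1−p*)·20.7099)/1.06=25.2560; Δ=(27.7816−20.7099)/(27.7816−20.7099)=1.0000; B=V−Δ·S=0.0000
Node (2,2) S=33.8800: V=(p*·37.2680+(1−p*)·27.7816)/1.06=33.8800; Δ=(37.2680−27.7816)/(37.2680−27.7816)=1.0000; B=V−Δ·S=0.0000
Node (1,0) S=22.9600: V=(p*·25.2560+(1−p*)·16.7466)/1.06=22.6796; Δ=(25.2560−16.7466)/(25.2560−18.8272)=1.3236; B=V−Δ·S=-7.7112
Node (1,1) S=30.8000: V=(p*·33.8800+(1−p*)·25.2560)/1.06=30.8000; Δ=(33.8800−25.2560)/(33.8800−25.2560)=1.0000; B=V−Δ·S=0.0000
Node (0,0) S=28.0000: V=(p*·30.8000+(1−p*)·22.6796)/1.06=27.9622; Δ=(30.8000−22.6796)/(30.8000−22.9600)=1.0358; B=V−Δ·S=-1.0393
Root portfolio cost Δ·28+B reproduces V0=27.9622.

(0,0): Delta=1.0358 Bond=-1.0393
(1,0): Delta=1.3236 Bond=-7.7112
(1,1): Delta=1.0000 Bond=0.0000
(2,0): Delta=3.9286 Bond=-57.2174
(2,1): Delta=1.0000 Bond=0.0000
(2,2): Delta=1.0000 Bond=0.0000
V0=27.9622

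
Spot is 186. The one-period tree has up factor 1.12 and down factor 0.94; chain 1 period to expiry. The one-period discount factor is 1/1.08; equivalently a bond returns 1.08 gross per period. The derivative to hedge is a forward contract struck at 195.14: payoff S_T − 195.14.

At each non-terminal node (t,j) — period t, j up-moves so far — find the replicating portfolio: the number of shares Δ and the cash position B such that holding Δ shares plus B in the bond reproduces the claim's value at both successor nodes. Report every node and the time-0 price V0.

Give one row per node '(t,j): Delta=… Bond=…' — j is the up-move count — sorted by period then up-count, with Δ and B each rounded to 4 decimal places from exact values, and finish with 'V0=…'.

Risk-neutral probability p* = (R−d)/(u−d) = (1.08−0.94)/(1.12−0.94) = 0.7778.
Terminal payoffs: V(1,0)=-20.3000, V(1,1)=13.1800
  t=0,j=0: stock 186.0000 → up 208.3200 (V=13.1800), down 174.8400 (V=-20.3000). Price 5.3148; hedge Δ=1.0000, bond B=-180.6852.
Root portfolio cost Δ·186+B reproduces V0=5.3148.

(0,0): Delta=1.0000 Bond=-180.6852
V0=5.3148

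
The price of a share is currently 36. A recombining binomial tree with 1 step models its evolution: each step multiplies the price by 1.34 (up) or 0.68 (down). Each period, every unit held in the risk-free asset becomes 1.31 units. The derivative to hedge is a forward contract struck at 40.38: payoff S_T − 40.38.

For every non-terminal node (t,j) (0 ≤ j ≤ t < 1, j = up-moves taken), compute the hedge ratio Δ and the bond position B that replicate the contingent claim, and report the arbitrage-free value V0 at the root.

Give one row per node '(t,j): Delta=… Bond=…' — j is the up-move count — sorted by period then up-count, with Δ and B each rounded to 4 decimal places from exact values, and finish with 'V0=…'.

Under the risk-neutral measure, an up-move has probability p* = (R−d)/(u−d) = 0.9545 and values discount at R = 1.31.
At expiry t=1: V(1,0)=-15.9000, V(1,1)=7.8600
Node (0,0) S=36.0000: V=(p*·7.8600+(1−p*)·-15.9000)/1.31=5.1756; Δ=(7.8600−-15.9000)/(48.2400−24.4800)=1.0000; B=V−Δ·S=-30.8244
Each (Δ,B) replicates both successor values, so the strategy is self-financing and V0 is arbitrage-free.

(0,0): Delta=1.0000 Bond=-30.8244
V0=5.1756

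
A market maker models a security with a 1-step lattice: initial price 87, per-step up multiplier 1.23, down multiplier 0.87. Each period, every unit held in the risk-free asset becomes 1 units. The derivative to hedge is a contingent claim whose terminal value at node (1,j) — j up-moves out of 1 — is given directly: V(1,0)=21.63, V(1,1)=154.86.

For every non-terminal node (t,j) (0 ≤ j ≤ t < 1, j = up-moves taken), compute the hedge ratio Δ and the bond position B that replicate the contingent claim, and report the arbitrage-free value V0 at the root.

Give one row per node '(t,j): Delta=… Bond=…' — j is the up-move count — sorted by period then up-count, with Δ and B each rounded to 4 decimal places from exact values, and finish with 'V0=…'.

No-arbitrage ⇒ martingale measure with p* = (R−d)/(u−d) = 0.3611.
Payoff layer (t=1): V(1,0)=21.6300, V(1,1)=154.8600
  t=0,j=0: stock 87.0000 → up 107.0100 (V=154.8600), down 75.6900 (V=21.6300). Price 69.7408; hedge Δ=4.2538, bond B=-300.3425.
Check: Δ(0,0)·S0 + B(0,0) = 69.7408 = V0.

(0,0): Delta=4.2538 Bond=-300.3425
V0=69.7408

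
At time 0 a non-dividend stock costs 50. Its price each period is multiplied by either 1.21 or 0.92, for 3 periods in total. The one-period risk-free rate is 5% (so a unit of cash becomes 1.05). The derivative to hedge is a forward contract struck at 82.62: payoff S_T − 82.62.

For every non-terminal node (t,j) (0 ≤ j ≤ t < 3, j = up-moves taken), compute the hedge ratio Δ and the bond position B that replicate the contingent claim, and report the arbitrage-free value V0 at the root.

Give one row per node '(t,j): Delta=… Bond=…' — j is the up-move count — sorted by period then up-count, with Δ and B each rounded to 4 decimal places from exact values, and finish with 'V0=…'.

No-arbitrage ⇒ martingale measure with p* = (R−d)/(u−d) = 0.4483.
At expiry t=3: V(3,0)=-43.6856, V(3,1)=-31.4128, V(3,2)=-15.2714, V(3,3)=5.9580
(2,0): S=42.3200. Δ = (V_up−V_dn)/(S_up−S_dn) = (-31.4128−-43.6856)/(51.2072−38.9344) = 1.0000. V = [p*·-31.4128 + (1−p*)·-43.6856]/1.05 = -36.3657. B = V − Δ·S = -78.6857.
(2,1): S=55.6600. Δ = (V_up−V_dn)/(S_up−S_dn) = (-15.2714−-31.4128)/(67.3486−51.2072) = 1.0000. V = [p*·-15.2714 + (1−p*)·-31.4128]/1.05 = -23.0257. B = V − Δ·S = -78.6857.
(2,2): S=73.2050. Δ = (V_up−V_dn)/(S_up−S_dn) = (5.9580−-15.2714)/(88.5780−67.3486) = 1.0000. V = [p*·5.9580 + (1−p*)·-15.2714]/1.05 = -5.4807. B = V − Δ·S = -78.6857.
(1,0): S=46.0000. Δ = (V_up−V_dn)/(S_up−S_dn) = (-23.0257−-36.3657)/(55.6600−42.3200) = 1.0000. V = [p*·-23.0257 + (1−p*)·-36.3657]/1.05 = -28.9388. B = V − Δ·S = -74.9388.
(1,1): S=60.5000. Δ = (V_up−V_dn)/(S_up−S_dn) = (-5.4807−-23.0257)/(73.2050−55.6600) = 1.0000. V = [p*·-5.4807 + (1−p*)·-23.0257]/1.05 = -14.4388. B = V − Δ·S = -74.9388.
(0,0): S=50.0000. Δ = (V_up−V_dn)/(S_up−S_dn) = (-14.4388−-28.9388)/(60.5000−46.0000) = 1.0000. V = [p*·-14.4388 + (1−p*)·-28.9388]/1.05 = -21.3703. B = V − Δ·S = -71.3703.
Check: Δ(0,0)·S0 + B(0,0) = -21.3703 = V0.

(0,0): Delta=1.0000 Bond=-71.3703
(1,0): Delta=1.0000 Bond=-74.9388
(1,1): Delta=1.0000 Bond=-74.9388
(2,0): Delta=1.0000 Bond=-78.6857
(2,1): Delta=1.0000 Bond=-78.6857
(2,2): Delta=1.0000 Bond=-78.6857
V0=-21.3703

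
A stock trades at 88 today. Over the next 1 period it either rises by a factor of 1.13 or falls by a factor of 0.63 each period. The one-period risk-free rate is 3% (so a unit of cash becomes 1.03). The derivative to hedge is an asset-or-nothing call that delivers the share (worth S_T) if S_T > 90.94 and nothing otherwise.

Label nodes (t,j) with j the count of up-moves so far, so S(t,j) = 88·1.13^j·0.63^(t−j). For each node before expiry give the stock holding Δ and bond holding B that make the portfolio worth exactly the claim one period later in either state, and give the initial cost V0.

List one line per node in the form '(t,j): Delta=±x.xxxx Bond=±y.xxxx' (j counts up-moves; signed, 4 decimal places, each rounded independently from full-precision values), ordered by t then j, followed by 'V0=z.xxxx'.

Risk-neutral probability p* = (R−d)/(u−d) = (1.03−0.63)/(1.13−0.63) = 0.8000.
At expiry t=1: V(1,0)=0.0000, V(1,1)=99.4400
Node (0,0) S=88.0000: V=(p*·99.4400+(1−p*)·0.0000)/1.03=77.2350; Δ=(99.4400−0.0000)/(99.4400−55.4400)=2.2600; B=V−Δ·S=-121.6450
Root portfolio cost Δ·88+B reproduces V0=77.2350.

(0,0): Delta=2.2600 Bond=-121.6450
V0=77.2350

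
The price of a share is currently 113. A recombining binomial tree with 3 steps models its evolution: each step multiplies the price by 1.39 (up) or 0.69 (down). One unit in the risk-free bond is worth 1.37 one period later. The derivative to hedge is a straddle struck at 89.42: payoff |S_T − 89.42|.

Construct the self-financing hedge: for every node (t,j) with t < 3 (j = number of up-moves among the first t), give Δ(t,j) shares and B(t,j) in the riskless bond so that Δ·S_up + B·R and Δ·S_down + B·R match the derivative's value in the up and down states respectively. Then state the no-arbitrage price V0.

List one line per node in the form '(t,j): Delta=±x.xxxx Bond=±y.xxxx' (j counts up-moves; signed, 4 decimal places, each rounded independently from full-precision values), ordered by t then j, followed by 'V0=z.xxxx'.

Since d<R<u, set p* = (R−d)/(u−d) = 0.9714; price each node as the discounted p*-expectation of its children.
Terminal payoffs: V(3,0)=52.2985, V(3,1)=14.6390, V(3,2)=61.2258, V(3,3)=214.0549
Node (2,0) S=53.7993: V=(p*·14.6390+(1−p*)·52.2985)/1.37=11.4708; Δ=(14.6390−52.2985)/(74.7810−37.1215)=-1.0000; B=V−Δ·S=65.2701
Node (2,1) S=108.3783: V=(p*·61.2258+(1−p*)·14.6390)/1.37=43.7188; Δ=(61.2258−14.6390)/(150.6458−74.7810)=0.6141; B=V−Δ·S=-22.8338
Node (2,2) S=218.3273: V=(p*·214.0549+(1−p*)·61.2258)/1.37=153.0572; Δ=(214.0549−61.2258)/(303.4749−150.6458)=1.0000; B=V−Δ·S=-65.2701
Node (1,0) S=77.9700: V=(p*·43.7188+(1−p*)·11.4708)/1.37=31.2390; Δ=(43.7188−11.4708)/(108.3783−53.7993)=0.5909; B=V−Δ·S=-14.8296
Node (1,1) S=157.0700: V=(p*·153.0572+(1−p*)·43.7188)/1.37=109.4403; Δ=(153.0572−43.7188)/(218.3273−108.3783)=0.9944; B=V−Δ·S=-46.7574
Node (0,0) S=113.0000: V=(p*·109.4403+(1−p*)·31.2390)/1.37=78.2526; Δ=(109.4403−31.2390)/(157.0700−77.9700)=0.9886; B=V−Δ·S=-33.4636
Root portfolio cost Δ·113+B reproduces V0=78.2526.

(0,0): Delta=0.9886 Bond=-33.4636
(1,0): Delta=0.5909 Bond=-14.8296
(1,1): Delta=0.9944 Bond=-46.7574
(2,0): Delta=-1.0000 Bond=65.2701
(2,1): Delta=0.6141 Bond=-22.8338
(2,2): Delta=1.0000 Bond=-65.2701
V0=78.2526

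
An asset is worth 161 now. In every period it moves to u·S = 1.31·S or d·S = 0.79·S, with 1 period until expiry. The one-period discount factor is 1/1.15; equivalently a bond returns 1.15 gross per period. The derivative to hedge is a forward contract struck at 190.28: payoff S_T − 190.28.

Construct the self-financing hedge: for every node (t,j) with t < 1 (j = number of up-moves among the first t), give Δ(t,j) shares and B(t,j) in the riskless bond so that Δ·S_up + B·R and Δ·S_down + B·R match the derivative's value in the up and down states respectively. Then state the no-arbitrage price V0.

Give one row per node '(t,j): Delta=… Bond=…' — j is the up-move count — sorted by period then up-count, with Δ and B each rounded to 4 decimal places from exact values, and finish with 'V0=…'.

(0,0): Delta=1.0000 Bond=-165.4609
V0=-4.4609

Risk-neutral probability p* = (R−d)/(u−d) = (1.15−0.79)/(1.31−0.79) = 0.6923.
At expiry t=1: V(1,0)=-63.0900, V(1,1)=20.6300
Node (0,0) S=161.0000: V=(p*·20.6300+(1−p*)·-63.0900)/1.15=-4.4609; Δ=(20.6300−-63.0900)/(210.9100−127.1900)=1.0000; B=V−Δ·S=-165.4609
Check: Δ(0,0)·S0 + B(0,0) = -4.4609 = V0.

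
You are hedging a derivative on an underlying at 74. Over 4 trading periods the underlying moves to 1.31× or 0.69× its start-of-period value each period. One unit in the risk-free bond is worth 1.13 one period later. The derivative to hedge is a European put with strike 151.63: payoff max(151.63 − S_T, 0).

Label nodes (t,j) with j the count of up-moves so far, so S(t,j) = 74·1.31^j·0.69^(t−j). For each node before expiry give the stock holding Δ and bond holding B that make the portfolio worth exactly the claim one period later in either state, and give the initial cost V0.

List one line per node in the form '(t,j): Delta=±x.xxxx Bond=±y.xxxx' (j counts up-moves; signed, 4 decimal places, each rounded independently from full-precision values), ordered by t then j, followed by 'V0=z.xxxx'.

Since d<R<u, set p* = (R−d)/(u−d) = 0.7097; price each node as the discounted p*-expectation of its children.
At expiry t=4: V(4,0)=134.8563, V(4,1)=119.7843, V(4,2)=91.1694, V(4,3)=36.8425, V(4,4)=0.0000
Node (3,0) S=24.3097: V=(p*·119.7843+(1−p*)·134.8563)/1.13=109.8762; Δ=(119.7843−134.8563)/(31.8457−16.7737)=-1.0000; B=V−Δ·S=134.1858
Node (3,1) S=46.1531: V=(p*·91.1694+(1−p*)·119.7843)/1.13=88.0327; Δ=(91.1694−119.7843)/(60.4606−31.8457)=-1.0000; B=V−Δ·S=134.1858
Node (3,2) S=87.6241: V=(p*·36.8425+(1−p*)·91.1694)/1.13=46.5618; Δ=(36.8425−91.1694)/(114.7875−60.4606)=-1.0000; B=V−Δ·S=134.1858
Node (3,3) S=166.3587: V=(p*·0.0000+(1−p*)·36.8425)/1.13=9.4657; Δ=(0.0000−36.8425)/(217.9299−114.7875)=-0.3572; B=V−Δ·S=68.8890
Node (2,0) S=35.2314: V=(p*·88.0327+(1−p*)·109.8762)/1.13=83.5171; Δ=(88.0327−109.8762)/(46.1531−24.3097)=-1.0000; B=V−Δ·S=118.7485
Node (2,1) S=66.8886: V=(p*·46.5618+(1−p*)·88.0327)/1.13=51.8599; Δ=(46.5618−88.0327)/(87.6241−46.1531)=-1.0000; B=V−Δ·S=118.7485
Node (2,2) S=126.9914: V=(p*·9.4657+(1−p*)·46.5618)/1.13=17.9075; Δ=(9.4657−46.5618)/(166.3587−87.6241)=-0.4712; B=V−Δ·S=77.7400
Node (1,0) S=51.0600: V=(p*·51.8599+(1−p*)·83.5171)/1.13=54.0272; Δ=(51.8599−83.5171)/(66.8886−35.2314)=-1.0000; B=V−Δ·S=105.0872
Node (1,1) S=96.9400: V=(p*·17.9075+(1−p*)·51.8599)/1.13=24.5705; Δ=(17.9075−51.8599)/(126.9914−66.8886)=-0.5649; B=V−Δ·S=79.3325
Node (0,0) S=74.0000: V=(p*·24.5705+(1−p*)·54.0272)/1.13=29.3119; Δ=(24.5705−54.0272)/(96.9400−51.0600)=-0.6420; B=V−Δ·S=76.8227
Self-financing check: at every node Δ·S+B equals the discounted successor values.

(0,0): Delta=-0.6420 Bond=76.8227
(1,0): Delta=-1.0000 Bond=105.0872
(1,1): Delta=-0.5649 Bond=79.3325
(2,0): Delta=-1.0000 Bond=118.7485
(2,1): Delta=-1.0000 Bond=118.7485
(2,2): Delta=-0.4712 Bond=77.7400
(3,0): Delta=-1.0000 Bond=134.1858
(3,1): Delta=-1.0000 Bond=134.1858
(3,2): Delta=-1.0000 Bond=134.1858
(3,3): Delta=-0.3572 Bond=68.8890
V0=29.3119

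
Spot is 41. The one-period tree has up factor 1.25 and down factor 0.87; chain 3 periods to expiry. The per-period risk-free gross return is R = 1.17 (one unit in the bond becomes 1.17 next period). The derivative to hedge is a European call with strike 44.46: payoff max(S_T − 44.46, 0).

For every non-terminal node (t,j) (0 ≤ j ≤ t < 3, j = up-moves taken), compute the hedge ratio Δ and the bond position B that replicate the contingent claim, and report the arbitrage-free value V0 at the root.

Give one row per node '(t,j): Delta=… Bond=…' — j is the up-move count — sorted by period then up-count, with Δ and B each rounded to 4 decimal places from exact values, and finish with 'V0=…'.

Since d<R<u, set p* = (R−d)/(u−d) = 0.7895; price each node as the discounted p*-expectation of its children.
Payoff layer (t=3): V(3,0)=0.0000, V(3,1)=0.0000, V(3,2)=11.2744, V(3,3)=35.6181
  t=2,j=0: stock 31.0329 → up 38.7911 (V=0.0000), down 26.9986 (V=0.0000). Price 0.0000; hedge Δ=0.0000, bond B=0.0000.
  t=2,j=1: stock 44.5875 → up 55.7344 (V=11.2744), down 38.7911 (V=0.0000). Price 7.6075; hedge Δ=0.6654, bond B=-22.0619.
  t=2,j=2: stock 64.0625 → up 80.0781 (V=35.6181), down 55.7344 (V=11.2744). Price 26.0625; hedge Δ=1.0000, bond B=-38.0000.
  t=1,j=0: stock 35.6700 → up 44.5875 (V=7.6075), down 31.0329 (V=0.0000). Price 5.1333; hedge Δ=0.5613, bond B=-14.8866.
  t=1,j=1: stock 51.2500 → up 64.0625 (V=26.0625), down 44.5875 (V=7.6075). Price 18.9549; hedge Δ=0.9476, bond B=-29.6108.
  t=0,j=0: stock 41.0000 → up 51.2500 (V=18.9549), down 35.6700 (V=5.1333). Price 13.7138; hedge Δ=0.8871, bond B=-22.6589.
The time-0 hedge costs 13.7138, which is the no-arbitrage price.

(0,0): Delta=0.8871 Bond=-22.6589
(1,0): Delta=0.5613 Bond=-14.8866
(1,1): Delta=0.9476 Bond=-29.6108
(2,0): Delta=0.0000 Bond=0.0000
(2,1): Delta=0.6654 Bond=-22.0619
(2,2): Delta=1.0000 Bond=-38.0000
V0=13.7138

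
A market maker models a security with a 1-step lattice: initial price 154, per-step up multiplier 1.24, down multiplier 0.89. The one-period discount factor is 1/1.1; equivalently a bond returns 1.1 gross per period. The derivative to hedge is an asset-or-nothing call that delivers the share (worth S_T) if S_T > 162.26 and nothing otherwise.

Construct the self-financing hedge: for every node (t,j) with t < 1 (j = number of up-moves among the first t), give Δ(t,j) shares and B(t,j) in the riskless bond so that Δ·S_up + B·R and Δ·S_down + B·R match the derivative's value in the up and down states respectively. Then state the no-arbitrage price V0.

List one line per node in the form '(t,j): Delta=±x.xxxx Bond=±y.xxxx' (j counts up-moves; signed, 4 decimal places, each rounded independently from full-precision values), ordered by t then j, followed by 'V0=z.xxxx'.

(0,0): Delta=3.5429 Bond=-441.4400
V0=104.1600

The replicating-portfolio and risk-neutral prices coincide; use p* = (1.1−0.89)/(1.24−0.89) = 0.6000 for the latter.
Terminal payoffs: V(1,0)=0.0000, V(1,1)=190.9600
(0,0): S=154.0000. Δ = (V_up−V_dn)/(S_up−S_dn) = (190.9600−0.0000)/(190.9600−137.0600) = 3.5429. V = [p*·190.9600 + (1−p*)·0.0000]/1.1 = 104.1600. B = V − Δ·S = -441.4400.
Root portfolio cost Δ·154+B reproduces V0=104.1600.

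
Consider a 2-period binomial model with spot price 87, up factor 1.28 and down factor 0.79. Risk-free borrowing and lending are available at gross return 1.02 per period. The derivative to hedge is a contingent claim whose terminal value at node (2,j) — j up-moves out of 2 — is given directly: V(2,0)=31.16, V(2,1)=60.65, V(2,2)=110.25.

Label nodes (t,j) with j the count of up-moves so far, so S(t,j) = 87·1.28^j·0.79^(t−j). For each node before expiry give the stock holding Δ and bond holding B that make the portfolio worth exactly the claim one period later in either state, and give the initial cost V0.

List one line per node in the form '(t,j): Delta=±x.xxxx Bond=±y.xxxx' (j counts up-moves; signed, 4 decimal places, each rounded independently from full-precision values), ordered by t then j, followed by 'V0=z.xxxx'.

(0,0): Delta=0.8953 Bond=-17.0718
(1,0): Delta=0.8757 Bond=-16.0638
(1,1): Delta=0.9090 Bond=-18.9386
V0=60.8182

No-arbitrage ⇒ martingale measure with p* = (R−d)/(u−d) = 0.4694.
At expiry t=2: V(2,0)=31.1600, V(2,1)=60.6500, V(2,2)=110.2500
Node (1,0) S=68.7300: V=(p*·60.6500+(1−p*)·31.1600)/1.02=44.1198; Δ=(60.6500−31.1600)/(87.9744−54.2967)=0.8757; B=V−Δ·S=-16.0638
Node (1,1) S=111.3600: V=(p*·110.2500+(1−p*)·60.6500)/1.02=82.2859; Δ=(110.2500−60.6500)/(142.5408−87.9744)=0.9090; B=V−Δ·S=-18.9386
Node (0,0) S=87.0000: V=(p*·82.2859+(1−p*)·44.1198)/1.02=60.8182; Δ=(82.2859−44.1198)/(111.3600−68.7300)=0.8953; B=V−Δ·S=-17.0718
The time-0 hedge costs 60.8182, which is the no-arbitrage price.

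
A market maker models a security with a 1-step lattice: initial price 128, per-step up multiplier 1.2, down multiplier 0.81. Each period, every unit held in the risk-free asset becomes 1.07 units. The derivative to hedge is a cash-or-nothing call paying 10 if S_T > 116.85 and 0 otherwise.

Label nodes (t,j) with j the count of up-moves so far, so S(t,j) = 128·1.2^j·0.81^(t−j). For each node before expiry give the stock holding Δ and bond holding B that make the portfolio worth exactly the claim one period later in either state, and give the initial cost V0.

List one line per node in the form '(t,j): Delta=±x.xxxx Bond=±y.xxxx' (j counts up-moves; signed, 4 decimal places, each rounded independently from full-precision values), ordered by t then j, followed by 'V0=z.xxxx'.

(0,0): Delta=0.2003 Bond=-19.4105
V0=6.2305

Under the risk-neutral measure, an up-move has probability p* = (R−d)/(u−d) = 0.6667 and values discount at R = 1.07.
Terminal values V(1,·): V(1,0)=0.0000, V(1,1)=10.0000
Node (0,0) S=128.0000: V=(p*·10.0000+(1−p*)·0.0000)/1.07=6.2305; Δ=(10.0000−0.0000)/(153.6000−103.6800)=0.2003; B=V−Δ·S=-19.4105
Each (Δ,B) replicates both successor values, so the strategy is self-financing and V0 is arbitrage-free.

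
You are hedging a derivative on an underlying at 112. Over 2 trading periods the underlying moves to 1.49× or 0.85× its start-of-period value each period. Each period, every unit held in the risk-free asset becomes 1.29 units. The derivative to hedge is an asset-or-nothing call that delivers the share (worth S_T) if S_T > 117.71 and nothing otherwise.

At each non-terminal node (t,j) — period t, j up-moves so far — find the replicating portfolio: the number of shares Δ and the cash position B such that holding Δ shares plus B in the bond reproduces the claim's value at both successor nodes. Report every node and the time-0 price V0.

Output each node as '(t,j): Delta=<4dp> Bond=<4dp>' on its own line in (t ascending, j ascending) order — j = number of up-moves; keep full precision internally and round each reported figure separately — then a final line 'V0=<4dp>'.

(0,0): Delta=1.2735 Bond=-35.3780
(1,0): Delta=2.3281 Bond=-146.0402
(1,1): Delta=1.0000 Bond=0.0000
V0=107.2513

Under the risk-neutral measure, an up-move has probability p* = (R−d)/(u−d) = 0.6875 and values discount at R = 1.29.
At expiry t=2: V(2,0)=0.0000, V(2,1)=141.8480, V(2,2)=248.6512
  t=1,j=0: stock 95.2000 → up 141.8480 (V=141.8480), down 80.9200 (V=0.0000). Price 75.5973; hedge Δ=2.3281, bond B=-146.0402.
  t=1,j=1: stock 166.8800 → up 248.6512 (V=248.6512), down 141.8480 (V=141.8480). Price 166.8800; hedge Δ=1.0000, bond B=0.0000.
  t=0,j=0: stock 112.0000 → up 166.8800 (V=166.8800), down 95.2000 (V=75.5973). Price 107.2513; hedge Δ=1.2735, bond B=-35.3780.
Each (Δ,B) replicates both successor values, so the strategy is self-financing and V0 is arbitrage-free.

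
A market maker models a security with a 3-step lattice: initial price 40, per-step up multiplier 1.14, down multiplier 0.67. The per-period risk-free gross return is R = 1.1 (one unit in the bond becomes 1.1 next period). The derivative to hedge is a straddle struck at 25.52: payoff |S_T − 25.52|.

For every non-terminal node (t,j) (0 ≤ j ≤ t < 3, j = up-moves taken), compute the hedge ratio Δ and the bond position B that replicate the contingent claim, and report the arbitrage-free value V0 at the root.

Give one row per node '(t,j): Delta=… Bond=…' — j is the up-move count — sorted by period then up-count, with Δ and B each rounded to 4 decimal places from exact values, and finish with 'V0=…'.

Under the risk-neutral measure, an up-move has probability p* = (R−d)/(u−d) = 0.9149 and values discount at R = 1.1.
At expiry t=3: V(3,0)=13.4895, V(3,1)=5.0502, V(3,2)=9.3093, V(3,3)=33.7418
  t=2,j=0: stock 17.9560 → up 20.4698 (V=5.0502), down 12.0305 (V=13.4895). Price 5.2440; hedge Δ=-1.0000, bond B=23.2000.
  t=2,j=1: stock 30.5520 → up 34.8293 (V=9.3093), down 20.4698 (V=5.0502). Price 8.1335; hedge Δ=0.2966, bond B=-0.9285.
  t=2,j=2: stock 51.9840 → up 59.2618 (V=33.7418), down 34.8293 (V=9.3093). Price 28.7840; hedge Δ=1.0000, bond B=-23.2000.
  t=1,j=0: stock 26.8000 → up 30.5520 (V=8.1335), down 17.9560 (V=5.2440). Price 7.1705; hedge Δ=0.2294, bond B=1.0227.
  t=1,j=1: stock 45.6000 → up 51.9840 (V=28.7840), down 30.5520 (V=8.1335). Price 24.5696; hedge Δ=0.9635, bond B=-19.3678.
  t=0,j=0: stock 40.0000 → up 45.6000 (V=24.5696), down 26.8000 (V=7.1705). Price 20.9898; hedge Δ=0.9255, bond B=-16.0295.
Root portfolio cost Δ·40+B reproduces V0=20.9898.

(0,0): Delta=0.9255 Bond=-16.0295
(1,0): Delta=0.2294 Bond=1.0227
(1,1): Delta=0.9635 Bond=-19.3678
(2,0): Delta=-1.0000 Bond=23.2000
(2,1): Delta=0.2966 Bond=-0.9285
(2,2): Delta=1.0000 Bond=-23.2000
V0=20.9898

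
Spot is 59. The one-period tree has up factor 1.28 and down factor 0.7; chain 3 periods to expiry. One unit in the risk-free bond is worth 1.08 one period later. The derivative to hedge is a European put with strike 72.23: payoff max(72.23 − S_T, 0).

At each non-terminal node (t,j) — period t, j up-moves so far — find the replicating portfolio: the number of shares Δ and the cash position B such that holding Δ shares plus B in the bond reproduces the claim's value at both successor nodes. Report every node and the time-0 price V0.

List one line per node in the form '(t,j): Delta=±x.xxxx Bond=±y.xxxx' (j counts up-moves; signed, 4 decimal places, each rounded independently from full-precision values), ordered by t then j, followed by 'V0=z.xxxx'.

(0,0): Delta=-0.4461 Bond=36.1581
(1,0): Delta=-1.0000 Bond=61.9256
(1,1): Delta=-0.2867 Bond=27.0114
(2,0): Delta=-1.0000 Bond=66.8796
(2,1): Delta=-1.0000 Bond=66.8796
(2,2): Delta=-0.0814 Bond=9.3263
V0=9.8364

Since d<R<u, set p* = (R−d)/(u−d) = 0.6552; price each node as the discounted p*-expectation of its children.
At expiry t=3: V(3,0)=51.9930, V(3,1)=35.2252, V(3,2)=4.5641, V(3,3)=0.0000
(2,0): S=28.9100. Δ = (V_up−V_dn)/(S_up−S_dn) = (35.2252−51.9930)/(37.0048−20.2370) = -1.0000. V = [p*·35.2252 + (1−p*)·51.9930]/1.08 = 37.9696. B = V − Δ·S = 66.8796.
(2,1): S=52.8640. Δ = (V_up−V_dn)/(S_up−S_dn) = (4.5641−35.2252)/(67.6659−37.0048) = -1.0000. V = [p*·4.5641 + (1−p*)·35.2252]/1.08 = 14.0156. B = V − Δ·S = 66.8796.
(2,2): S=96.6656. Δ = (V_up−V_dn)/(S_up−S_dn) = (0.0000−4.5641)/(123.7320−67.6659) = -0.0814. V = [p*·0.0000 + (1−p*)·4.5641]/1.08 = 1.4572. B = V − Δ·S = 9.3263.
(1,0): S=41.3000. Δ = (V_up−V_dn)/(S_up−S_dn) = (14.0156−37.9696)/(52.8640−28.9100) = -1.0000. V = [p*·14.0156 + (1−p*)·37.9696]/1.08 = 20.6256. B = V − Δ·S = 61.9256.
(1,1): S=75.5200. Δ = (V_up−V_dn)/(S_up−S_dn) = (1.4572−14.0156)/(96.6656−52.8640) = -0.2867. V = [p*·1.4572 + (1−p*)·14.0156]/1.08 = 5.3590. B = V − Δ·S = 27.0114.
(0,0): S=59.0000. Δ = (V_up−V_dn)/(S_up−S_dn) = (5.3590−20.6256)/(75.5200−41.3000) = -0.4461. V = [p*·5.3590 + (1−p*)·20.6256]/1.08 = 9.8364. B = V − Δ·S = 36.1581.
Self-financing check: at every node Δ·S+B equals the discounted successor values.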